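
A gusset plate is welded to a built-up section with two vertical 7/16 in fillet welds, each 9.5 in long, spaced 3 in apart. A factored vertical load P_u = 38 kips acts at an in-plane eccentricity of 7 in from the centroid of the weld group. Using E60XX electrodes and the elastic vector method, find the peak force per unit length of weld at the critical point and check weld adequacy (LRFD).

E60XX → F_EXX = 60 ksi.
Total weld length L_w = 19 in. Treat welds as unit-width lines.
Polar moment about centroid: J = 2[d³/12 + d(b/2)²] = 2[9.5³/12 + 9.5×1.5²] = 185.6 in³.
Direct shear f_v = P/L_w = 38 / 19 = 2 kip/in (vertical).
Torsion M = P·e = 38 × 7 = 266 kip·in.
Critical point at (x, y) = (1.5, 4.75) from centroid. f_tx = M·y/J = 6.806 kip/in; f_ty = M·x/J = 2.149 kip/in.
Resultant f_max = √[f_tx² + (f_v + f_ty)²] = √[6.806² + (2 + 2.149)²] = 7.971 kip/in.
Capacity per unit length: φr_n = 0.75 × 0.6 × 60 × (0.707 × 0.4375) = 8.351 kip/in.
7.971 ≤ 8.351 → adequate.

f_max ≈ 7.97 kip/in; adequate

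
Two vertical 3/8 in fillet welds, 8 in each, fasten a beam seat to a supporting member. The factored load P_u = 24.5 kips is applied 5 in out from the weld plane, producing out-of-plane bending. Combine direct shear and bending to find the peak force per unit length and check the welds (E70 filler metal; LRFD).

f_max ≈ 5.94 kip/in; adequate

E70XX → F_EXX = 70 ksi.
L_w = 2 × 8 = 16 in; section modulus (unit throat) S = 2 × L²/6 = 21.33 in².
Direct shear f_v = P/L_w = 24.5/16 = 1.531 kip/in.
Moment M = P × e = 24.5 × 5 = 122.5 kip·in; bending f_b = M/S = 5.742 kip/in.
f_max = √(f_v² + f_b²) = √(1.531² + 5.742²) = 5.943 kip/in.
φr_n = 0.75 × 0.6 × 70 × (0.707 × 0.375) = 8.351 kip/in → adequate.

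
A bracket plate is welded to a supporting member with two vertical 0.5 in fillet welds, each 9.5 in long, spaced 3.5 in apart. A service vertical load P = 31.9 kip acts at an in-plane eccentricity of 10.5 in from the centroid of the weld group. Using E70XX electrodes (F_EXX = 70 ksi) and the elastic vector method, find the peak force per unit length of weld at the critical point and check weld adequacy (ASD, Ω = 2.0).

f_max ≈ 9.15 kip/in; NOT adequate

Total weld length L_w = 19 in. Treat welds as unit-width lines.
Polar moment about centroid: J = 2[d³/12 + d(b/2)²] = 2[9.5³/12 + 9.5×1.75²] = 201.1 in³.
Direct shear f_v = P/L_w = 31.9 / 19 = 1.679 kip/in (vertical).
Torsion M = P·e = 31.9 × 10.5 = 334.95 kip·in.
Critical point at (x, y) = (1.75, 4.75) from centroid. f_tx = M·y/J = 7.912 kip/in; f_ty = M·x/J = 2.915 kip/in.
Resultant f_max = √[f_tx² + (f_v + f_ty)²] = √[7.912² + (1.679 + 2.915)²] = 9.149 kip/in.
Capacity per unit length: r_n/Ω = (1/2.0) × 0.6 × 70 × (0.707 × 0.5) = 7.423 kip/in.
9.149 > 7.423 → NOT adequate.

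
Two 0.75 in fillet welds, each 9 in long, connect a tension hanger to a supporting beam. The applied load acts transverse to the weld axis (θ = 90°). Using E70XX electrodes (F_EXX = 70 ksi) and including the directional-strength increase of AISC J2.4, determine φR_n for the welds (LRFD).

φR_n ≈ 451 kip

t_e = 0.707 × 0.75 = 0.5302 in; A_we = 0.5302 × 18 = 9.544 in².
Directional factor: 1.0 + 0.5 sin^1.5(90°) = 1.5.
F_nw = 0.6 × 70 × 1.5 = 63 ksi.
φR_n = 0.75 × 63 × 9.544 = 451 kip.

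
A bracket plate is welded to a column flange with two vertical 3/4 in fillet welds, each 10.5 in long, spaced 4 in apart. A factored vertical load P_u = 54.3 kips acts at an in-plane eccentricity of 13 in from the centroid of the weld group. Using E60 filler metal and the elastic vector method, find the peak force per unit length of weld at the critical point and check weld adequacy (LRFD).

f_max ≈ 15.4 kip/in; NOT adequate

E60XX → F_EXX = 60 ksi.
Total weld length L_w = 21 in. Treat welds as unit-width lines.
Polar moment about centroid: J = 2[d³/12 + d(b/2)²] = 2[10.5³/12 + 10.5×2²] = 276.9 in³.
Direct shear f_v = P/L_w = 54.3 / 21 = 2.586 kip/in (vertical).
Torsion M = P·e = 54.3 × 13 = 705.9 kip·in.
Critical point at (x, y) = (2, 5.25) from centroid. f_tx = M·y/J = 13.38 kip/in; f_ty = M·x/J = 5.098 kip/in.
Resultant f_max = √[f_tx² + (f_v + f_ty)²] = √[13.38² + (2.586 + 5.098)²] = 15.43 kip/in.
Capacity per unit length: φr_n = 0.75 × 0.6 × 60 × (0.707 × 0.75) = 14.32 kip/in.
15.43 > 14.32 → NOT adequate.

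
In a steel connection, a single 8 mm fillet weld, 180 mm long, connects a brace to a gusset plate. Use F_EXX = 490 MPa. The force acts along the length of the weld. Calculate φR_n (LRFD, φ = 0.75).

φR_n ≈ 224 kN

Effective throat t_e = 0.707 × 8 = 5.656 mm.
Total length L = 180 mm; A_we = 5.656 × 180 = 1018 mm².
F_nw = 0.6 F_EXX = 0.6 × 490 = 294 MPa.
φR_n = 0.75 × 294 × 1018 × 10⁻³ = 224.5 kN.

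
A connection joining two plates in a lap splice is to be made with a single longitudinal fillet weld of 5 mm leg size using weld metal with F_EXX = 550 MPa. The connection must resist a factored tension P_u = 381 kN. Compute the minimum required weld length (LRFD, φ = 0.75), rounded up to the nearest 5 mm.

L = 440 mm

Throat t_e = 0.707 × 5 = 3.535 mm.
φr_n = 0.75 × 0.6 × 550 × 3.535 × 10⁻³ = 0.8749 kN/mm.
L_req = P_u / φr_n = 381 / 0.8749 = 435.5 mm total.
Round up → use L = 440 mm.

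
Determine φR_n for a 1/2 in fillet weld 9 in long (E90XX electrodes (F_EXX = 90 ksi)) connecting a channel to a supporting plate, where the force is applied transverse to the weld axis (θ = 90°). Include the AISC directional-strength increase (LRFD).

t_e = 0.707 × 0.5 = 0.3535 in; A_we = 0.3535 × 9 = 3.181 in².
Directional factor: 1.0 + 0.5 sin^1.5(90°) = 1.5.
F_nw = 0.6 × 90 × 1.5 = 81 ksi.
φR_n = 0.75 × 81 × 3.181 = 193.3 kip.

φR_n ≈ 193 kip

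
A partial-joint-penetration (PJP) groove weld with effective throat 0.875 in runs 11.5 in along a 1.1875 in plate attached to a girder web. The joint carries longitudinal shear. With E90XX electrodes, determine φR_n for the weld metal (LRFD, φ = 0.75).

φR_n ≈ 408 kip

E90XX → F_EXX = 90 ksi.
Effective throat (given) t_e = 0.875 in.
A_we = 0.875 × 11.5 = 10.06 in².
F_nw = 0.6 F_EXX = 54 ksi.
φR_n = 0.75 × 54 × 10.06 = 407.5 kip.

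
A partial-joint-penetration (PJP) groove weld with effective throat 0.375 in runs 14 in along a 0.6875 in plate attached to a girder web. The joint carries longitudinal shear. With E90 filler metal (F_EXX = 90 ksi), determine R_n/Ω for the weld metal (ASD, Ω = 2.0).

Effective throat (given) t_e = 0.375 in.
A_we = 0.375 × 14 = 5.25 in².
F_nw = 0.6 F_EXX = 54 ksi.
R_n/Ω = (54 × 5.25) / 2.0 = 141.8 kips.

R_n/Ω ≈ 142 kips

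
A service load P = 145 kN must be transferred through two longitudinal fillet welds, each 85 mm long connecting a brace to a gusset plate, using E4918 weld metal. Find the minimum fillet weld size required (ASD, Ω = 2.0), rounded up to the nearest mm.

E49XX → F_EXX = 490 MPa.
Total weld length L = 170 mm.
Required throat t_e = P × Ω / (0.6 F_EXX × L) = 145 × 2.0 / (0.6 × 490 × 170 × 10⁻³) = 5.802 mm.
Required leg w = t_e / 0.707 = 8.207 mm → use 9 mm.

w = 9 mm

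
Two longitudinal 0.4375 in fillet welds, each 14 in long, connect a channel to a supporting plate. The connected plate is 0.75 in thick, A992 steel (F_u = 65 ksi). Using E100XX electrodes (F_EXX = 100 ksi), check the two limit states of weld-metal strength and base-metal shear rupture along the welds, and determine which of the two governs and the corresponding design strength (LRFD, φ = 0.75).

φR_n ≈ 390 kip (weld metal governs)

t_e = 0.707 × 0.4375 = 0.3093 in; L = 28 in.
Weld metal: φR_n = 0.75 × 0.6 × 100 × 0.3093 × 28 = 389.7 kip.
Base metal (shear rupture): φR_n = 0.75 × 0.6 × 65 × 0.75 × 28 = 614.2 kip.
Governing: weld metal.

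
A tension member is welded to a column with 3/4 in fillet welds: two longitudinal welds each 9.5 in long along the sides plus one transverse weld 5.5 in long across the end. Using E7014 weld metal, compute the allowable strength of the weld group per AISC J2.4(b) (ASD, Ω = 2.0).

R_n/Ω ≈ 273 kip

E70XX → F_EXX = 70 ksi.
t_e = 0.707 × 0.75 = 0.5302 in.
R_nwl = 0.6 × 70 × 0.5302 × 19 = 423.1 kip (longitudinal, 2 welds).
R_nwt = 0.6 × 70 × 0.5302 × 5.5 = 122.5 kip (transverse, base value).
(i) R_nwl + R_nwt = 545.6 kip; (ii) 0.85 R_nwl + 1.5 R_nwt = 543.4 kip.
R_n = max = 545.6 kip [governs: (i)]; R_n/Ω = 272.8 kip.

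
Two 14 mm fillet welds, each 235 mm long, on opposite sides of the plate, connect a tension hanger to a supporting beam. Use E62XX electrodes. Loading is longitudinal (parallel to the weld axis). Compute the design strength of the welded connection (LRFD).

E62XX → F_EXX = 620 MPa.
Effective throat t_e = 0.707 × 14 = 9.898 mm.
Total length L = 470 mm; A_we = 9.898 × 470 = 4652 mm².
F_nw = 0.6 F_EXX = 0.6 × 620 = 372 MPa.
φR_n = 0.75 × 372 × 4652 × 10⁻³ = 1298 kN.

φR_n ≈ 1300 kN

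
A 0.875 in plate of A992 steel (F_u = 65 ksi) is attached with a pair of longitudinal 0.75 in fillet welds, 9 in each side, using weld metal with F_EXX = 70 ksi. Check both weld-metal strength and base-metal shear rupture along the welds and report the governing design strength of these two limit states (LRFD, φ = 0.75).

φR_n ≈ 301 kip (weld metal governs)

t_e = 0.707 × 0.75 = 0.5302 in; L = 18 in.
Weld metal: φR_n = 0.75 × 0.6 × 70 × 0.5302 × 18 = 300.7 kip.
Base metal (shear rupture): φR_n = 0.75 × 0.6 × 65 × 0.875 × 18 = 460.7 kip.
Governing: weld metal.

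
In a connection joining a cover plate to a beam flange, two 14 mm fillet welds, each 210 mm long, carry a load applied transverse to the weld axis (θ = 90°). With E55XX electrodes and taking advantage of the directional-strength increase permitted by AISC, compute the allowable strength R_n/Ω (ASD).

E55XX → F_EXX = 550 MPa.
t_e = 0.707 × 14 = 9.898 mm; A_we = 9.898 × 420 = 4157 mm².
Directional factor: 1.0 + 0.5 sin^1.5(90°) = 1.5.
F_nw = 0.6 × 550 × 1.5 = 495 MPa.
R_n/Ω = (495 × 4157) / 2.0 × 10⁻³ = 1029 kN.

R_n/Ω ≈ 1030 kN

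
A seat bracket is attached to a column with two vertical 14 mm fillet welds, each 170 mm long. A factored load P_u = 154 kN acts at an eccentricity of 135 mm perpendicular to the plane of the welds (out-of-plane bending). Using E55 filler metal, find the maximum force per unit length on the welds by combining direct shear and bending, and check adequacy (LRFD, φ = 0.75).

E55XX → F_EXX = 550 MPa.
L_w = 2 × 170 = 340 mm; section modulus (unit throat) S = 2 × L²/6 = 9633 mm².
Direct shear f_v = P/L_w = 154×10³/340 = 452.9 N/mm.
Moment M = P × e = 154×10³ × 135 = 20790000 N·mm; bending f_b = M/S = 2158 N/mm.
f_max = √(f_v² + f_b²) = √(452.9² + 2158²) = 2205 N/mm.
φr_n = 0.75 × 0.6 × 550 × (0.707 × 14) = 2450 N/mm → adequate.

f_max ≈ 2210 N/mm; adequate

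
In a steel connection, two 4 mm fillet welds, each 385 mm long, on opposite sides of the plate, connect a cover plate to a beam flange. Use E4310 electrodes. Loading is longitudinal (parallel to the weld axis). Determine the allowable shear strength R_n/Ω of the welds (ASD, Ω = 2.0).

E43XX → F_EXX = 430 MPa.
Effective throat t_e = 0.707 × 4 = 2.828 mm.
Total length L = 770 mm; A_we = 2.828 × 770 = 2178 mm².
F_nw = 0.6 F_EXX = 0.6 × 430 = 258 MPa.
R_n = 258 × 2178 × 10⁻³ = 561.8 kN; R_n/Ω = 561.8/2.0 = 280.9 kN.

R_n/Ω ≈ 281 kN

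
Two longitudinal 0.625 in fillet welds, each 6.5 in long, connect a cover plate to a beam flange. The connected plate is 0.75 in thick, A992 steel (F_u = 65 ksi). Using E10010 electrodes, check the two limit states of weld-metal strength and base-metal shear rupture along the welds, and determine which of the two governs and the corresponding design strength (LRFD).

φR_n ≈ 258 kips (weld metal governs)

E100XX → F_EXX = 100 ksi.
t_e = 0.707 × 0.625 = 0.4419 in; L = 13 in.
Weld metal: φR_n = 0.75 × 0.6 × 100 × 0.4419 × 13 = 258.5 kips.
Base metal (shear rupture): φR_n = 0.75 × 0.6 × 65 × 0.75 × 13 = 285.2 kips.
Governing: weld metal.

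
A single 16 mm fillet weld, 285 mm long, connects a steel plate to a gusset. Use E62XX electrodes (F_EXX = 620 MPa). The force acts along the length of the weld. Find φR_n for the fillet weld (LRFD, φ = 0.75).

φR_n ≈ 899 kN

Effective throat t_e = 0.707 × 16 = 11.31 mm.
Total length L = 285 mm; A_we = 11.31 × 285 = 3224 mm².
F_nw = 0.6 F_EXX = 0.6 × 620 = 372 MPa.
φR_n = 0.75 × 372 × 3224 × 10⁻³ = 899.5 kN.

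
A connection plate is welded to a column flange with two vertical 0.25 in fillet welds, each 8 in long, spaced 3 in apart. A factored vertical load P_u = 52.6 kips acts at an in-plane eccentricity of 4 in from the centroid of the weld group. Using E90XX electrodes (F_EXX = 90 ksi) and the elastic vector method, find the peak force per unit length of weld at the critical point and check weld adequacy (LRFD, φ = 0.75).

Total weld length L_w = 16 in. Treat welds as unit-width lines.
Polar moment about centroid: J = 2[d³/12 + d(b/2)²] = 2[8³/12 + 8×1.5²] = 121.3 in³.
Direct shear f_v = P/L_w = 52.6 / 16 = 3.288 kip/in (vertical).
Torsion M = P·e = 52.6 × 4 = 210.4 kip·in.
Critical point at (x, y) = (1.5, 4) from centroid. f_tx = M·y/J = 6.936 kip/in; f_ty = M·x/J = 2.601 kip/in.
Resultant f_max = √[f_tx² + (f_v + f_ty)²] = √[6.936² + (3.288 + 2.601)²] = 9.099 kip/in.
Capacity per unit length: φr_n = 0.75 × 0.6 × 90 × (0.707 × 0.25) = 7.158 kip/in.
9.099 > 7.158 → NOT adequate.

f_max ≈ 9.1 kip/in; NOT adequate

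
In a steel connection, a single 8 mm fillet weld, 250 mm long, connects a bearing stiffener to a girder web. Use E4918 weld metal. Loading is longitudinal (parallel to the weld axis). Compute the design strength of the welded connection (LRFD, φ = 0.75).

E49XX → F_EXX = 490 MPa.
Effective throat t_e = 0.707 × 8 = 5.656 mm.
Total length L = 250 mm; A_we = 5.656 × 250 = 1414 mm².
F_nw = 0.6 F_EXX = 0.6 × 490 = 294 MPa.
φR_n = 0.75 × 294 × 1414 × 10⁻³ = 311.8 kN.

φR_n ≈ 312 kN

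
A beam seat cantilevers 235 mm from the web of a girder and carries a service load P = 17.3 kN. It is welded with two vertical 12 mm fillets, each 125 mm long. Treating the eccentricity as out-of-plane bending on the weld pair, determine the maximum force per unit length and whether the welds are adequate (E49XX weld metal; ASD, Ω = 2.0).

f_max ≈ 784 N/mm; adequate

E49XX → F_EXX = 490 MPa.
L_w = 2 × 125 = 250 mm; section modulus (unit throat) S = 2 × L²/6 = 5208 mm².
Direct shear f_v = P/L_w = 17.3×10³/250 = 69.2 N/mm.
Moment M = P × e = 17.3×10³ × 235 = 4065500 N·mm; bending f_b = M/S = 780.6 N/mm.
f_max = √(f_v² + f_b²) = √(69.2² + 780.6²) = 783.6 N/mm.
r_n/Ω = (1/2.0) × 0.6 × 490 × (0.707 × 12) = 1247 N/mm → adequate.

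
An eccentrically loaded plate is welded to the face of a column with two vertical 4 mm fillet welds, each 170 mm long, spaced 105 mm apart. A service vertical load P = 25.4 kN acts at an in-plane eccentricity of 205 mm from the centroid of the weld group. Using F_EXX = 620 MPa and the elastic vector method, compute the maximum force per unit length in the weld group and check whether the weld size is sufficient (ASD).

f_max ≈ 341 N/mm; adequate

Total weld length L_w = 340 mm. Treat welds as unit-width lines.
Polar moment about centroid: J = 2[d³/12 + d(b/2)²] = 2[170³/12 + 170×52.5²] = 1756000 mm³.
Direct shear f_v = P/L_w = 25.4×10³ / 340 = 74.71 N/mm (vertical).
Torsion M = P·e = 25.4×10³ × 205 = 5207000 N·mm.
Critical point at (x, y) = (52.5, 85) from centroid. f_tx = M·y/J = 252.1 N/mm; f_ty = M·x/J = 155.7 N/mm.
Resultant f_max = √[f_tx² + (f_v + f_ty)²] = √[252.1² + (74.71 + 155.7)²] = 341.5 N/mm.
Capacity per unit length: r_n/Ω = (1/2.0) × 0.6 × 620 × (0.707 × 4) = 526 N/mm.
341.5 ≤ 526 → adequate.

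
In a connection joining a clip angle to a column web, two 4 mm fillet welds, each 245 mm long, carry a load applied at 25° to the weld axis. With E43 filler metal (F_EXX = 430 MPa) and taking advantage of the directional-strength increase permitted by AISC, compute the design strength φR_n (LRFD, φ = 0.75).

t_e = 0.707 × 4 = 2.828 mm; A_we = 2.828 × 490 = 1386 mm².
Directional factor: 1.0 + 0.5 sin^1.5(25°) = 1.137.
F_nw = 0.6 × 430 × 1.137 = 293.4 MPa.
φR_n = 0.75 × 293.4 × 1386 × 10⁻³ = 305 kN.

φR_n ≈ 305 kN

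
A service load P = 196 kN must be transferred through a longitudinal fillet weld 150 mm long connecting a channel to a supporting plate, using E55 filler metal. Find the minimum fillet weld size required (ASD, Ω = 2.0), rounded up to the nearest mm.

E55XX → F_EXX = 550 MPa.
Total weld length L = 150 mm.
Required throat t_e = P × Ω / (0.6 F_EXX × L) = 196 × 2.0 / (0.6 × 550 × 150 × 10⁻³) = 7.919 mm.
Required leg w = t_e / 0.707 = 11.2 mm → use 12 mm.

w = 12 mm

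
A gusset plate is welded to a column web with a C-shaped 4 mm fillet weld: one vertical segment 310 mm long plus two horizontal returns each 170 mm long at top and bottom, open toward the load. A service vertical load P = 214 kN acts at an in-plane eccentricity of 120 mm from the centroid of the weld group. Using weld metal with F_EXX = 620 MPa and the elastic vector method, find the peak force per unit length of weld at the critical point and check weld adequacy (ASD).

f_max ≈ 664 N/mm; NOT adequate

Total weld length L_w = 650 mm. Treat welds as unit-width lines.
Centroid: x̄ = 2×170×85 / 650 = 44.46 mm from the vertical weld.
Polar moment about centroid: J = I_x + I_y = [310³/12 + 2×170×155²] + [310×44.46² + 2(170³/12 + 170×40.54²)] = 12640000 mm³.
Direct shear f_v = P/L_w = 214×10³ / 650 = 329.2 N/mm (vertical).
Torsion M = P·e = 214×10³ × 120 = 25680000 N·mm.
Critical point at (x, y) = (125.5, 155) from centroid. f_tx = M·y/J = 314.9 N/mm; f_ty = M·x/J = 255 N/mm.
Resultant f_max = √[f_tx² + (f_v + f_ty)²] = √[314.9² + (329.2 + 255)²] = 663.7 N/mm.
Capacity per unit length: r_n/Ω = (1/2.0) × 0.6 × 620 × (0.707 × 4) = 526 N/mm.
663.7 > 526 → NOT adequate.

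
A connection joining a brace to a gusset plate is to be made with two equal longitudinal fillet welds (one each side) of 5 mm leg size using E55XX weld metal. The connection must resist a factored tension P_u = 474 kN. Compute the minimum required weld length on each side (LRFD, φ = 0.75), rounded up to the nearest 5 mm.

L = 275 mm on each side

E55XX → F_EXX = 550 MPa.
Throat t_e = 0.707 × 5 = 3.535 mm.
φr_n = 0.75 × 0.6 × 550 × 3.535 × 10⁻³ = 0.8749 kN/mm.
L_req = P_u / φr_n = 474 / 0.8749 = 541.8 mm total.
Per side: 541.8 / 2 = 270.9 mm.
Round up → use L = 275 mm on each side.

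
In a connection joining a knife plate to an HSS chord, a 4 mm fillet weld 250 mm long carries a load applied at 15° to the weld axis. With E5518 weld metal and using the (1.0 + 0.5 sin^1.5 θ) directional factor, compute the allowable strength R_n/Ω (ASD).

E55XX → F_EXX = 550 MPa.
t_e = 0.707 × 4 = 2.828 mm; A_we = 2.828 × 250 = 707 mm².
Directional factor: 1.0 + 0.5 sin^1.5(15°) = 1.066.
F_nw = 0.6 × 550 × 1.066 = 351.7 MPa.
R_n/Ω = (351.7 × 707) / 2.0 × 10⁻³ = 124.3 kN.

R_n/Ω ≈ 124 kN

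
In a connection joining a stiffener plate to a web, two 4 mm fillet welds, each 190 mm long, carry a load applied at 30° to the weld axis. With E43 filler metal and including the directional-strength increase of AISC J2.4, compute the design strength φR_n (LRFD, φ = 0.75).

φR_n ≈ 245 kN

E43XX → F_EXX = 430 MPa.
t_e = 0.707 × 4 = 2.828 mm; A_we = 2.828 × 380 = 1075 mm².
Directional factor: 1.0 + 0.5 sin^1.5(30°) = 1.177.
F_nw = 0.6 × 430 × 1.177 = 303.6 MPa.
φR_n = 0.75 × 303.6 × 1075 × 10⁻³ = 244.7 kN.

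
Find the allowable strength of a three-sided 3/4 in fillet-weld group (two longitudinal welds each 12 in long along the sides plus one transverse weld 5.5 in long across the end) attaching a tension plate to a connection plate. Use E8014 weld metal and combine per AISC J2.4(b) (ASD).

R_n/Ω ≈ 375 kip

E80XX → F_EXX = 80 ksi.
t_e = 0.707 × 0.75 = 0.5302 in.
R_nwl = 0.6 × 80 × 0.5302 × 24 = 610.8 kip (longitudinal, 2 welds).
R_nwt = 0.6 × 80 × 0.5302 × 5.5 = 140 kip (transverse, base value).
(i) R_nwl + R_nwt = 750.8 kip; (ii) 0.85 R_nwl + 1.5 R_nwt = 729.2 kip.
R_n = max = 750.8 kip [governs: (i)]; R_n/Ω = 375.4 kip.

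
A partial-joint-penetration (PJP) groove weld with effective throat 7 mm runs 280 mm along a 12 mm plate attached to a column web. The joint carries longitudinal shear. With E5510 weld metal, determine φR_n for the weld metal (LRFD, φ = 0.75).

E55XX → F_EXX = 550 MPa.
Effective throat (given) t_e = 7 mm.
A_we = 7 × 280 = 1960 mm².
F_nw = 0.6 F_EXX = 330 MPa.
φR_n = 0.75 × 330 × 1960 × 10⁻³ = 485.1 kN.

φR_n ≈ 485 kN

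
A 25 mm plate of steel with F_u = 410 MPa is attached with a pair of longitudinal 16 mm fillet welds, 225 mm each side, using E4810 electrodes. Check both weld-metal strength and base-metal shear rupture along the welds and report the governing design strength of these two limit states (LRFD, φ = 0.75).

φR_n ≈ 1100 kN (weld metal governs)

E48XX → F_EXX = 480 MPa.
t_e = 0.707 × 16 = 11.31 mm; L = 450 mm.
Weld metal: φR_n = 0.75 × 0.6 × 480 × 11.31 × 450 × 10⁻³ = 1100 kN.
Base metal (shear rupture): φR_n = 0.75 × 0.6 × 410 × 25 × 450 × 10⁻³ = 2076 kN.
Governing: weld metal.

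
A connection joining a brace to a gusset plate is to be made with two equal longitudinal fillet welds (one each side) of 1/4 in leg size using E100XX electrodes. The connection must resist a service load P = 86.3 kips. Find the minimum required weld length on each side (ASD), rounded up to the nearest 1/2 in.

L = 8.5 in on each side

E100XX → F_EXX = 100 ksi.
Throat t_e = 0.707 × 0.25 = 0.1767 in.
r_n/Ω = (0.6 × 100 × 0.1767) / 2.0 = 5.302 kip/in.
L_req = P / (r_n/Ω) = 86.3 / 5.302 = 16.28 in total.
Per side: 16.28 / 2 = 8.138 in.
Round up → use L = 8.5 in on each side.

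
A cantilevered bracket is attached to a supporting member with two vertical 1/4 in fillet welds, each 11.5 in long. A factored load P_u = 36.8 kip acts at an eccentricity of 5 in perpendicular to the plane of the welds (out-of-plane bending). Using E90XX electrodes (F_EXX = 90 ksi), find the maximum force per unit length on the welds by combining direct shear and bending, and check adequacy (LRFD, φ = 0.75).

f_max ≈ 4.47 kip/in; adequate

L_w = 2 × 11.5 = 23 in; section modulus (unit throat) S = 2 × L²/6 = 44.08 in².
Direct shear f_v = P/L_w = 36.8/23 = 1.6 kip/in.
Moment M = P × e = 36.8 × 5 = 184 kip·in; bending f_b = M/S = 4.174 kip/in.
f_max = √(f_v² + f_b²) = √(1.6² + 4.174²) = 4.47 kip/in.
φr_n = 0.75 × 0.6 × 90 × (0.707 × 0.25) = 7.158 kip/in → adequate.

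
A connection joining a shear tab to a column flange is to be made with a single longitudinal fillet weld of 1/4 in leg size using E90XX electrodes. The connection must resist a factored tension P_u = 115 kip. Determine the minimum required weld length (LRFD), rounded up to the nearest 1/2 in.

E90XX → F_EXX = 90 ksi.
Throat t_e = 0.707 × 0.25 = 0.1767 in.
φr_n = 0.75 × 0.6 × 90 × 0.1767 = 7.158 kip/in.
L_req = P_u / φr_n = 115 / 7.158 = 16.07 in total.
Round up → use L = 16.5 in.

L = 16.5 in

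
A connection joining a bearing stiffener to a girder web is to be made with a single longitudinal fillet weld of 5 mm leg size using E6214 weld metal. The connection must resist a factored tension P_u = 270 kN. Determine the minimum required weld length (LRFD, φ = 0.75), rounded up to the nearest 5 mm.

E62XX → F_EXX = 620 MPa.
Throat t_e = 0.707 × 5 = 3.535 mm.
φr_n = 0.75 × 0.6 × 620 × 3.535 × 10⁻³ = 0.9863 kN/mm.
L_req = P_u / φr_n = 270 / 0.9863 = 273.8 mm total.
Round up → use L = 275 mm.

L = 275 mm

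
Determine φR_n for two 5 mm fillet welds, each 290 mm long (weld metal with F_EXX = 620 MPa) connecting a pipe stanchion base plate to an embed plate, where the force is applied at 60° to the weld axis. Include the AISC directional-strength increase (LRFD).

φR_n ≈ 803 kN

t_e = 0.707 × 5 = 3.535 mm; A_we = 3.535 × 580 = 2050 mm².
Directional factor: 1.0 + 0.5 sin^1.5(60°) = 1.403.
F_nw = 0.6 × 620 × 1.403 = 521.9 MPa.
φR_n = 0.75 × 521.9 × 2050 × 10⁻³ = 802.5 kN.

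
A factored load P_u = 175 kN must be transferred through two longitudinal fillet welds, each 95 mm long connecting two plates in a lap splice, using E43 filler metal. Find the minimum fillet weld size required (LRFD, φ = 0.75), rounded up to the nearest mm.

E43XX → F_EXX = 430 MPa.
Total weld length L = 190 mm.
Required throat t_e = P_u / (φ × 0.6 F_EXX × L) = 175 / (0.75 × 0.6 × 430 × 190 × 10⁻³) = 4.76 mm.
Required leg w = t_e / 0.707 = 6.733 mm → use 7 mm.

w = 7 mm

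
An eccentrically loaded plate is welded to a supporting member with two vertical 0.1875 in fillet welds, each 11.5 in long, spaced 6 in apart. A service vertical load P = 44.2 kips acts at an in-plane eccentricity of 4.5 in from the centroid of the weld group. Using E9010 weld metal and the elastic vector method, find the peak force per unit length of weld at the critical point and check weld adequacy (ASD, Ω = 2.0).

E90XX → F_EXX = 90 ksi.
Total weld length L_w = 23 in. Treat welds as unit-width lines.
Polar moment about centroid: J = 2[d³/12 + d(b/2)²] = 2[11.5³/12 + 11.5×3²] = 460.5 in³.
Direct shear f_v = P/L_w = 44.2 / 23 = 1.922 kip/in (vertical).
Torsion M = P·e = 44.2 × 4.5 = 198.9 kip·in.
Critical point at (x, y) = (3, 5.75) from centroid. f_tx = M·y/J = 2.484 kip/in; f_ty = M·x/J = 1.296 kip/in.
Resultant f_max = √[f_tx² + (f_v + f_ty)²] = √[2.484² + (1.922 + 1.296)²] = 4.065 kip/in.
Capacity per unit length: r_n/Ω = (1/2.0) × 0.6 × 90 × (0.707 × 0.1875) = 3.579 kip/in.
4.065 > 3.579 → NOT adequate.

f_max ≈ 4.06 kip/in; NOT adequate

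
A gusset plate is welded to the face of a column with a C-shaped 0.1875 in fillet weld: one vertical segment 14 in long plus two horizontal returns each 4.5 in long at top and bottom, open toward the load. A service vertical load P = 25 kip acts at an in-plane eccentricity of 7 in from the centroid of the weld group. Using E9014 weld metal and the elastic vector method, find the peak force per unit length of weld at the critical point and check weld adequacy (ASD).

E90XX → F_EXX = 90 ksi.
Total weld length L_w = 23 in. Treat welds as unit-width lines.
Centroid: x̄ = 2×4.5×2.25 / 23 = 0.8804 in from the vertical weld.
Polar moment about centroid: J = I_x + I_y = [14³/12 + 2×4.5×7²] + [14×0.8804² + 2(4.5³/12 + 4.5×1.37²)] = 712.6 in³.
Direct shear f_v = P/L_w = 25 / 23 = 1.087 kip/in (vertical).
Torsion M = P·e = 25 × 7 = 175 kip·in.
Critical point at (x, y) = (3.62, 7) from centroid. f_tx = M·y/J = 1.719 kip/in; f_ty = M·x/J = 0.8889 kip/in.
Resultant f_max = √[f_tx² + (f_v + f_ty)²] = √[1.719² + (1.087 + 0.8889)²] = 2.619 kip/in.
Capacity per unit length: r_n/Ω = (1/2.0) × 0.6 × 90 × (0.707 × 0.1875) = 3.579 kip/in.
2.619 ≤ 3.579 → adequate.

f_max ≈ 2.62 kip/in; adequate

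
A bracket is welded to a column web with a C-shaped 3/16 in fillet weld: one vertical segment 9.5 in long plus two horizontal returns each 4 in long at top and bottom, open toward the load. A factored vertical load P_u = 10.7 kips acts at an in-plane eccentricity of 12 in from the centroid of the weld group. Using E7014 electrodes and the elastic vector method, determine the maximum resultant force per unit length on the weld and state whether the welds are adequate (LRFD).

E70XX → F_EXX = 70 ksi.
Total weld length L_w = 17.5 in. Treat welds as unit-width lines.
Centroid: x̄ = 2×4×2 / 17.5 = 0.9143 in from the vertical weld.
Polar moment about centroid: J = I_x + I_y = [9.5³/12 + 2×4×4.75²] + [9.5×0.9143² + 2(4³/12 + 4×1.086²)] = 280 in³.
Direct shear f_v = P/L_w = 10.7 / 17.5 = 0.6114 kip/in (vertical).
Torsion M = P·e = 10.7 × 12 = 128.4 kip·in.
Critical point at (x, y) = (3.086, 4.75) from centroid. f_tx = M·y/J = 2.178 kip/in; f_ty = M·x/J = 1.415 kip/in.
Resultant f_max = √[f_tx² + (f_v + f_ty)²] = √[2.178² + (0.6114 + 1.415)²] = 2.975 kip/in.
Capacity per unit length: φr_n = 0.75 × 0.6 × 70 × (0.707 × 0.1875) = 4.176 kip/in.
2.975 ≤ 4.176 → adequate.

f_max ≈ 2.98 kip/in; adequate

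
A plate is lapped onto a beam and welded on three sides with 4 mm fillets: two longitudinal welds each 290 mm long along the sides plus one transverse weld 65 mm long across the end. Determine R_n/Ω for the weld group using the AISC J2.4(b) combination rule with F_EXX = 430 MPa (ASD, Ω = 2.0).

t_e = 0.707 × 4 = 2.828 mm.
R_nwl = 0.6 × 430 × 2.828 × 580 × 10⁻³ = 423.2 kN (longitudinal, 2 welds).
R_nwt = 0.6 × 430 × 2.828 × 65 × 10⁻³ = 47.43 kN (transverse, base value).
(i) R_nwl + R_nwt = 470.6 kN; (ii) 0.85 R_nwl + 1.5 R_nwt = 430.8 kN.
R_n = max = 470.6 kN [governs: (i)]; R_n/Ω = 235.3 kN.

R_n/Ω ≈ 235 kN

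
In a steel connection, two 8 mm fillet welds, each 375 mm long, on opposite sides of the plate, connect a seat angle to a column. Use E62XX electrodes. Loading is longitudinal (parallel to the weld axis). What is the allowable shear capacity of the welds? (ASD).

E62XX → F_EXX = 620 MPa.
Effective throat t_e = 0.707 × 8 = 5.656 mm.
Total length L = 750 mm; A_we = 5.656 × 750 = 4242 mm².
F_nw = 0.6 F_EXX = 0.6 × 620 = 372 MPa.
R_n = 372 × 4242 × 10⁻³ = 1578 kN; R_n/Ω = 1578/2.0 = 789 kN.

R_n/Ω ≈ 789 kN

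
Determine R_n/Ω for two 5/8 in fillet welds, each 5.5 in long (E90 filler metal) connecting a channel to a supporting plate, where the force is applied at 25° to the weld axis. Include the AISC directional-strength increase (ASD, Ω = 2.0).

E90XX → F_EXX = 90 ksi.
t_e = 0.707 × 0.625 = 0.4419 in; A_we = 0.4419 × 11 = 4.861 in².
Directional factor: 1.0 + 0.5 sin^1.5(25°) = 1.137.
F_nw = 0.6 × 90 × 1.137 = 61.42 ksi.
R_n/Ω = (61.42 × 4.861) / 2.0 = 149.3 kip.

R_n/Ω ≈ 149 kip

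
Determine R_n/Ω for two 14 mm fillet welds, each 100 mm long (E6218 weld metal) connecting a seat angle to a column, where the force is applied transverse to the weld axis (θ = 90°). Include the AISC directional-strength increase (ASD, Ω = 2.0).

E62XX → F_EXX = 620 MPa.
t_e = 0.707 × 14 = 9.898 mm; A_we = 9.898 × 200 = 1980 mm².
Directional factor: 1.0 + 0.5 sin^1.5(90°) = 1.5.
F_nw = 0.6 × 620 × 1.5 = 558 MPa.
R_n/Ω = (558 × 1980) / 2.0 × 10⁻³ = 552.3 kN.

R_n/Ω ≈ 552 kN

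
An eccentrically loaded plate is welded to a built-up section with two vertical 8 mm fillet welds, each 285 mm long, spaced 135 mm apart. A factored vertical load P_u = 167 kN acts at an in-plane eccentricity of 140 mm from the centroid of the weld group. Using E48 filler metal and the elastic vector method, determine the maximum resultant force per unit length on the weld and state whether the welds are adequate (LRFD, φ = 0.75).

E48XX → F_EXX = 480 MPa.
Total weld length L_w = 570 mm. Treat welds as unit-width lines.
Polar moment about centroid: J = 2[d³/12 + d(b/2)²] = 2[285³/12 + 285×67.5²] = 6455000 mm³.
Direct shear f_v = P/L_w = 167×10³ / 570 = 293 N/mm (vertical).
Torsion M = P·e = 167×10³ × 140 = 23380000 N·mm.
Critical point at (x, y) = (67.5, 142.5) from centroid. f_tx = M·y/J = 516.1 N/mm; f_ty = M·x/J = 244.5 N/mm.
Resultant f_max = √[f_tx² + (f_v + f_ty)²] = √[516.1² + (293 + 244.5)²] = 745.1 N/mm.
Capacity per unit length: φr_n = 0.75 × 0.6 × 480 × (0.707 × 8) = 1222 N/mm.
745.1 ≤ 1222 → adequate.

f_max ≈ 745 N/mm; adequate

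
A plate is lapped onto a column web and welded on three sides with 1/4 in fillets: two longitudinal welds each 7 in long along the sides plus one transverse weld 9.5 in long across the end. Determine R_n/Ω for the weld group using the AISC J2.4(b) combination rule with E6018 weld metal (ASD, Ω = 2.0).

E60XX → F_EXX = 60 ksi.
t_e = 0.707 × 0.25 = 0.1767 in.
R_nwl = 0.6 × 60 × 0.1767 × 14 = 89.08 kip (longitudinal, 2 welds).
R_nwt = 0.6 × 60 × 0.1767 × 9.5 = 60.45 kip (transverse, base value).
(i) R_nwl + R_nwt = 149.5 kip; (ii) 0.85 R_nwl + 1.5 R_nwt = 166.4 kip.
R_n = max = 166.4 kip [governs: (ii)]; R_n/Ω = 83.2 kip.

R_n/Ω ≈ 83.2 kip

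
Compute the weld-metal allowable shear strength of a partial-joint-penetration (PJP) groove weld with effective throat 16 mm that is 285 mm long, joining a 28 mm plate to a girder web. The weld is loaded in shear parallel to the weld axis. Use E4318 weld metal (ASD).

R_n/Ω ≈ 588 kN

E43XX → F_EXX = 430 MPa.
Effective throat (given) t_e = 16 mm.
A_we = 16 × 285 = 4560 mm².
F_nw = 0.6 F_EXX = 258 MPa.
R_n/Ω = (258 × 4560) / 2.0 × 10⁻³ = 588.2 kN.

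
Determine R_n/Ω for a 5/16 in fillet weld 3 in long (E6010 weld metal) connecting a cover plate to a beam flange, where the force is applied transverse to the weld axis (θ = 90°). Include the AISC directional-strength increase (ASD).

R_n/Ω ≈ 17.9 kips

E60XX → F_EXX = 60 ksi.
t_e = 0.707 × 0.3125 = 0.2209 in; A_we = 0.2209 × 3 = 0.6628 in².
Directional factor: 1.0 + 0.5 sin^1.5(90°) = 1.5.
F_nw = 0.6 × 60 × 1.5 = 54 ksi.
R_n/Ω = (54 × 0.6628) / 2.0 = 17.9 kips.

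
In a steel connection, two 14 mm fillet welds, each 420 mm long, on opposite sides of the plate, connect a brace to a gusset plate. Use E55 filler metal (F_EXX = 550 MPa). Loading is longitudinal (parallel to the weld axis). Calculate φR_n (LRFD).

φR_n ≈ 2060 kN

Effective throat t_e = 0.707 × 14 = 9.898 mm.
Total length L = 840 mm; A_we = 9.898 × 840 = 8314 mm².
F_nw = 0.6 F_EXX = 0.6 × 550 = 330 MPa.
φR_n = 0.75 × 330 × 8314 × 10⁻³ = 2058 kN.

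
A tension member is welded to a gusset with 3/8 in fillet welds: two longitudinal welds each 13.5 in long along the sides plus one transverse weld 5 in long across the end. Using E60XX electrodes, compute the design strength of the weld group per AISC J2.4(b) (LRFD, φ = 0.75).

E60XX → F_EXX = 60 ksi.
t_e = 0.707 × 0.375 = 0.2651 in.
R_nwl = 0.6 × 60 × 0.2651 × 27 = 257.7 kip (longitudinal, 2 welds).
R_nwt = 0.6 × 60 × 0.2651 × 5 = 47.72 kip (transverse, base value).
(i) R_nwl + R_nwt = 305.4 kip; (ii) 0.85 R_nwl + 1.5 R_nwt = 290.6 kip.
R_n = max = 305.4 kip [governs: (i)]; φR_n = 229.1 kip.

φR_n ≈ 229 kip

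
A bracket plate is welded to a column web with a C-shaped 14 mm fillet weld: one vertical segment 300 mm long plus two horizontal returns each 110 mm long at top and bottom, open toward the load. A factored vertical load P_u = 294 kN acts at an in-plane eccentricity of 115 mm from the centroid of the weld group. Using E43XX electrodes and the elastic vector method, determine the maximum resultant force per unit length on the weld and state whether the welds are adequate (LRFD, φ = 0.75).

f_max ≈ 1140 N/mm; adequate

E43XX → F_EXX = 430 MPa.
Total weld length L_w = 520 mm. Treat welds as unit-width lines.
Centroid: x̄ = 2×110×55 / 520 = 23.27 mm from the vertical weld.
Polar moment about centroid: J = I_x + I_y = [300³/12 + 2×110×150²] + [300×23.27² + 2(110³/12 + 110×31.73²)] = 7806000 mm³.
Direct shear f_v = P/L_w = 294×10³ / 520 = 565.4 N/mm (vertical).
Torsion M = P·e = 294×10³ × 115 = 33810000 N·mm.
Critical point at (x, y) = (86.73, 150) from centroid. f_tx = M·y/J = 649.7 N/mm; f_ty = M·x/J = 375.7 N/mm.
Resultant f_max = √[f_tx² + (f_v + f_ty)²] = √[649.7² + (565.4 + 375.7)²] = 1144 N/mm.
Capacity per unit length: φr_n = 0.75 × 0.6 × 430 × (0.707 × 14) = 1915 N/mm.
1144 ≤ 1915 → adequate.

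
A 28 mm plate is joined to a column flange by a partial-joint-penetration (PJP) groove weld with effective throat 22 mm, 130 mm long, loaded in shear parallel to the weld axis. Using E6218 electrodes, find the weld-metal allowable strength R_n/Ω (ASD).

R_n/Ω ≈ 532 kN

E62XX → F_EXX = 620 MPa.
Effective throat (given) t_e = 22 mm.
A_we = 22 × 130 = 2860 mm².
F_nw = 0.6 F_EXX = 372 MPa.
R_n/Ω = (372 × 2860) / 2.0 × 10⁻³ = 532 kN.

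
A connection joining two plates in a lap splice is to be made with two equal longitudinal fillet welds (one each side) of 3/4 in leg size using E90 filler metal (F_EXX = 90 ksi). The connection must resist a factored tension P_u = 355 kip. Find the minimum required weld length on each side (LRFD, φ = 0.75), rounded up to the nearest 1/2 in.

Throat t_e = 0.707 × 0.75 = 0.5302 in.
φr_n = 0.75 × 0.6 × 90 × 0.5302 = 21.48 kip/in.
L_req = P_u / φr_n = 355 / 21.48 = 16.53 in total.
Per side: 16.53 / 2 = 8.265 in.
Round up → use L = 8.5 in on each side.

L = 8.5 in on each side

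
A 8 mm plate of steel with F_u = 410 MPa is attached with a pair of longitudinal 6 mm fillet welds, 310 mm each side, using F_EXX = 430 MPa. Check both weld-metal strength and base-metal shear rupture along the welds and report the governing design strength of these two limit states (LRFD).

t_e = 0.707 × 6 = 4.242 mm; L = 620 mm.
Weld metal: φR_n = 0.75 × 0.6 × 430 × 4.242 × 620 × 10⁻³ = 508.9 kN.
Base metal (shear rupture): φR_n = 0.75 × 0.6 × 410 × 8 × 620 × 10⁻³ = 915.1 kN.
Governing: weld metal.

φR_n ≈ 509 kN (weld metal governs)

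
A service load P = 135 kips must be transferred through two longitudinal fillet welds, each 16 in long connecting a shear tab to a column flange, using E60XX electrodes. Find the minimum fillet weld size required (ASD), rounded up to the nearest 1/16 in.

E60XX → F_EXX = 60 ksi.
Total weld length L = 32 in.
Required throat t_e = P × Ω / (0.6 F_EXX × L) = 135 × 2.0 / (0.6 × 60 × 32) = 0.2344 in.
Required leg w = t_e / 0.707 = 0.3315 in → use 3/8 in.

w = 3/8 in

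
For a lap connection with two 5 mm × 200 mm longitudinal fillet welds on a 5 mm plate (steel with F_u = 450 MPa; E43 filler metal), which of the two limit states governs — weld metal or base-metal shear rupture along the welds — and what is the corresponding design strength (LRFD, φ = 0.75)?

E43XX → F_EXX = 430 MPa.
t_e = 0.707 × 5 = 3.535 mm; L = 400 mm.
Weld metal: φR_n = 0.75 × 0.6 × 430 × 3.535 × 400 × 10⁻³ = 273.6 kN.
Base metal (shear rupture): φR_n = 0.75 × 0.6 × 450 × 5 × 400 × 10⁻³ = 405 kN.
Governing: weld metal.

φR_n ≈ 274 kN (weld metal governs)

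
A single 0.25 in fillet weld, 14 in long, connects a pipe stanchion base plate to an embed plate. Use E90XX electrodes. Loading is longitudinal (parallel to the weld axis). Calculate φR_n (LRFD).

φR_n ≈ 100 kip

E90XX → F_EXX = 90 ksi.
Effective throat t_e = 0.707 × 0.25 = 0.1767 in.
Total length L = 14 in; A_we = 0.1767 × 14 = 2.474 in².
F_nw = 0.6 F_EXX = 0.6 × 90 = 54 ksi.
φR_n = 0.75 × 54 × 2.474 = 100.2 kip.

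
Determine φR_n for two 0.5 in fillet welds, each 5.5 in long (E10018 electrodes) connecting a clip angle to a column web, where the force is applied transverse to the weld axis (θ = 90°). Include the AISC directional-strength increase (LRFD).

E100XX → F_EXX = 100 ksi.
t_e = 0.707 × 0.5 = 0.3535 in; A_we = 0.3535 × 11 = 3.888 in².
Directional factor: 1.0 + 0.5 sin^1.5(90°) = 1.5.
F_nw = 0.6 × 100 × 1.5 = 90 ksi.
φR_n = 0.75 × 90 × 3.888 = 262.5 kip.

φR_n ≈ 262 kip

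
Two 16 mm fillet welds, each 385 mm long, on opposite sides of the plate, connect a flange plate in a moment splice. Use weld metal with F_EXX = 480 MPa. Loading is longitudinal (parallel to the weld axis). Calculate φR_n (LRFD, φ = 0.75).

Effective throat t_e = 0.707 × 16 = 11.31 mm.
Total length L = 770 mm; A_we = 11.31 × 770 = 8710 mm².
F_nw = 0.6 F_EXX = 0.6 × 480 = 288 MPa.
φR_n = 0.75 × 288 × 8710 × 10⁻³ = 1881 kN.

φR_n ≈ 1880 kN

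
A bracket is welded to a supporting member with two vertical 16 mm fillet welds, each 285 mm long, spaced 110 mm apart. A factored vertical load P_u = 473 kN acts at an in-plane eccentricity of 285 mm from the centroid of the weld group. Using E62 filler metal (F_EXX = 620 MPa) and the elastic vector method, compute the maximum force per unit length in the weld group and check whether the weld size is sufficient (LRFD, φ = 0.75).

f_max ≈ 4060 N/mm; NOT adequate

Total weld length L_w = 570 mm. Treat welds as unit-width lines.
Polar moment about centroid: J = 2[d³/12 + d(b/2)²] = 2[285³/12 + 285×55²] = 5582000 mm³.
Direct shear f_v = P/L_w = 473×10³ / 570 = 829.8 N/mm (vertical).
Torsion M = P·e = 473×10³ × 285 = 134800000 N·mm.
Critical point at (x, y) = (55, 142.5) from centroid. f_tx = M·y/J = 3441 N/mm; f_ty = M·x/J = 1328 N/mm.
Resultant f_max = √[f_tx² + (f_v + f_ty)²] = √[3441² + (829.8 + 1328)²] = 4062 N/mm.
Capacity per unit length: φr_n = 0.75 × 0.6 × 620 × (0.707 × 16) = 3156 N/mm.
4062 > 3156 → NOT adequate.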